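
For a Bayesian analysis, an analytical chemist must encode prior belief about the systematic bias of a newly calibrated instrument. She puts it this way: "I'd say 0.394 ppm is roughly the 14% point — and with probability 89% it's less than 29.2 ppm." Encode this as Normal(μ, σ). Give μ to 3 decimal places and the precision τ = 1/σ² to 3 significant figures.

μ = 13.884, τ = 0.00641

For Normal(μ,σ), the p-quantile is μ + z_p·σ. Here z_{0.14} = -1.08, z_{0.89} = 1.227.
So 0.394 = μ − 1.08σ and 29.2 = μ + 1.227σ.
Subtracting: σ = (29.2 − 0.394)/(1.227 − (-1.08)) = 12.487.
Then μ = 0.394 − (-1.08)·12.487 = 13.884.
Precision τ = 1/σ² = 1/12.49² = 0.00641.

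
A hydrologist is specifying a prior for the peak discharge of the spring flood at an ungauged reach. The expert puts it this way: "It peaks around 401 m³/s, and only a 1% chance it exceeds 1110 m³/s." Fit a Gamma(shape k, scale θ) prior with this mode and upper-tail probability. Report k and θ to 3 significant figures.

k ≈ 5.43, θ ≈ 90.6

Gamma(k,θ) with k>1 has mode (k−1)θ, so θ = 401/(k−1).
Need P(X < 1110) = 0.99 with θ tied to k this way. Start at k = 2, θ = 401: P(X<1110) ≈ 0.763.
Too low — raise k to concentrate. Iterating converges to k ≈ 5.43.
Then θ = 401/(5.43−1) ≈ 90.6.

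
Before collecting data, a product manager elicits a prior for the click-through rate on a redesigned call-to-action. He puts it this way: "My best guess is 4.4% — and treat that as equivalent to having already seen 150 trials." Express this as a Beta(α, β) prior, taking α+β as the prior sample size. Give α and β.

α = 6.6, β = 143.4

Under the effective-sample-size interpretation, Beta(α, β) has prior mean α/(α+β) and prior sample size α+β.
So α+β = 150 and α/(α+β) = 0.044, giving α = 0.044·150 = 6.6 and β = 150 − 6.6 = 143.4.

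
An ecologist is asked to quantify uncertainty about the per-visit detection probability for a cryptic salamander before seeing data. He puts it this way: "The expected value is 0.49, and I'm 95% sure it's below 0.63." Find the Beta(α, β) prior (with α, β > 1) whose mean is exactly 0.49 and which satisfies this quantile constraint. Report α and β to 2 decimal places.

With mean 0.49 fixed, write α = 0.49s, β = 0.51s where s = α+β.
Need P(θ < 0.63) = 0.95 under Beta(0.49s, 0.51s). Normal approximation: (q−m)/√(m(1−m)/s) ≈ z_{0.95} = 1.64, so s ≈ 0.49·0.51·(1.64)²/(0.63−0.49)² = 34.5.
At s = 34.5: P(θ<0.63) ≈ 0.952. Adjusting to match 0.95 gives s ≈ 33.79.
So α = 0.49·33.79 ≈ 16.56, β = 0.51·33.79 ≈ 17.23.

α ≈ 16.56, β ≈ 17.23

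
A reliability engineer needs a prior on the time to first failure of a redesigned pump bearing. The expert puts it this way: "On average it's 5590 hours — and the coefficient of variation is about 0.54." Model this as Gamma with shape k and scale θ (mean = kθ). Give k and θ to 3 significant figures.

k ≈ 3.43, θ ≈ 1630

For Gamma(k, scale θ): mean = kθ, variance = kθ², so CV = 1/√k.
CV = 0.54, hence k = 1/CV² = 3.43.
Then θ = mean/k = 5590/3.43 = 1630.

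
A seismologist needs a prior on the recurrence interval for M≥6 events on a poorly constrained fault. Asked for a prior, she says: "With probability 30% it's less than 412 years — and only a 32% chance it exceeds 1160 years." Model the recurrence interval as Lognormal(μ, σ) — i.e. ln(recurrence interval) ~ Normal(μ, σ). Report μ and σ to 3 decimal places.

If T ~ Lognormal(μ,σ) then ln T ~ Normal(μ,σ), so the p-quantile of ln T is μ + z_p·σ.
ln(412) = 6.021 and ln(1160) = 7.056; z_{0.3} = -0.5244, z_{0.68} = 0.4677.
σ = (7.056 − 6.021)/(0.4677 − (-0.5244)) = 1.043.
μ = 6.021 − (-0.5244)·1.043 = 6.568.

μ ≈ 6.568, σ ≈ 1.043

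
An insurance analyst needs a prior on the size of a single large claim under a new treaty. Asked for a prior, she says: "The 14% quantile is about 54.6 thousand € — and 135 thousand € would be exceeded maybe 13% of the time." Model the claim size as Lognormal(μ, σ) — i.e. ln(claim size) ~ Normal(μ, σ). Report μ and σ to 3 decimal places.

If T ~ Lognormal(μ,σ) then ln T ~ Normal(μ,σ), so the p-quantile of ln T is μ + z_p·σ.
ln(54.6) = 4 and ln(135) = 4.905; z_{0.14} = -1.08, z_{0.87} = 1.126.
σ = (4.905 − 4)/(1.126 − (-1.08)) = 0.410.
μ = 4 − (-1.08)·0.410 = 4.443.

μ ≈ 4.443, σ ≈ 0.410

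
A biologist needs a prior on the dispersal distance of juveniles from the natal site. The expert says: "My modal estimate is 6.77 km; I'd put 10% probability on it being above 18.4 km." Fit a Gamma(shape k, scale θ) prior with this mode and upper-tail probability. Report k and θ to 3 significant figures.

Gamma(k,θ) with k>1 has mode (k−1)θ, so θ = 6.77/(k−1).
Need P(X < 18.4) = 0.9 with θ tied to k this way. Start at k = 2, θ = 6.77: P(X<18.4) ≈ 0.755.
Too low — raise k to concentrate. Iterating converges to k ≈ 2.91.
Then θ = 6.77/(2.91−1) ≈ 3.54.

k ≈ 2.91, θ ≈ 3.54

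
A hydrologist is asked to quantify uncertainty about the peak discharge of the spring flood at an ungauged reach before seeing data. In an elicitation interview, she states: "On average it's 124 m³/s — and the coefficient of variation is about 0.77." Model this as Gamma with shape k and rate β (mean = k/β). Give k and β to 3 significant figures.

k ≈ 1.69, β ≈ 0.0136

For Gamma(k, rate β): mean = k/β, variance = k/β², so CV = 1/√k.
CV = 0.77, hence k = 1/CV² = 1.69.
Then β = k/mean = 1.69/124 = 0.0136.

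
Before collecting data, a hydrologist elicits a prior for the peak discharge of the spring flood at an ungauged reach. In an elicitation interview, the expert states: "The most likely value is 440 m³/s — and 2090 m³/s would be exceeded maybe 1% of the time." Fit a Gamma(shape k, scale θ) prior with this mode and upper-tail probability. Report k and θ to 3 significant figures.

Gamma(k,θ) with k>1 has mode (k−1)θ, so θ = 440/(k−1).
Need P(X < 2090) = 0.99 with θ tied to k this way. Start at k = 2, θ = 440: P(X<2090) ≈ 0.950.
Too low — raise k to concentrate. Iterating converges to k ≈ 2.64.
Then θ = 440/(2.64−1) ≈ 268.

k ≈ 2.64, θ ≈ 268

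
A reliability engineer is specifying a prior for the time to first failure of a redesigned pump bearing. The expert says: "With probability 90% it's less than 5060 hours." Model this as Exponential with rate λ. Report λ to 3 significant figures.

P(T < 5060.0) = 1 − e^(−λ·5060.0) = 0.9, so λ = −ln(1−0.9)/5060.0 = −ln(0.1)/5060.0 = 0.000455.

λ ≈ 0.000455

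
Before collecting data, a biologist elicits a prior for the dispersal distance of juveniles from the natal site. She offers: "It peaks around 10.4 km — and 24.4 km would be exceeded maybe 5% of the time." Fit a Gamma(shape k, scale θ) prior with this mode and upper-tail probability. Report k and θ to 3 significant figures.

k ≈ 4.76, θ ≈ 2.77

Gamma(k,θ) with k>1 has mode (k−1)θ, so θ = 10.4/(k−1).
Need P(X < 24.4) = 0.95 with θ tied to k this way. Start at k = 2, θ = 10.4: P(X<24.4) ≈ 0.680.
Too low — raise k to concentrate. Iterating converges to k ≈ 4.76.
Then θ = 10.4/(4.76−1) ≈ 2.77.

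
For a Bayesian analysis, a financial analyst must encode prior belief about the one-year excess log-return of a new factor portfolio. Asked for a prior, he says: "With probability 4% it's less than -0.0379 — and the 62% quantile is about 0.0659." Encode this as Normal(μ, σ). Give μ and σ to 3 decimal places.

For Normal(μ,σ), the p-quantile is μ + z_p·σ. Here z_{0.04} = -1.751, z_{0.62} = 0.3055.
So -0.0379 = μ − 1.751σ and 0.0659 = μ + 0.3055σ.
Subtracting: σ = (0.0659 − -0.0379)/(0.3055 − (-1.751)) = 0.050.
Then μ = -0.0379 − (-1.751)·0.050 = 0.050.

μ = 0.050, σ = 0.050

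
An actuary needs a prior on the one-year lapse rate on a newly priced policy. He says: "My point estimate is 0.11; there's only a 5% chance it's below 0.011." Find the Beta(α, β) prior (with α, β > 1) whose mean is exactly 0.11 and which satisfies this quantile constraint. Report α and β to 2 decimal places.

α ≈ 1.30, β ≈ 10.50

With mean 0.11 fixed, write α = 0.11s, β = 0.89s where s = α+β.
Need P(θ < 0.011) = 0.05 under Beta(0.11s, 0.89s). Normal approximation: (q−m)/√(m(1−m)/s) ≈ z_{0.05} = -1.64, so s ≈ 0.11·0.89·(-1.64)²/(0.011−0.11)² = 27.0.
At s = 27.0: P(θ<0.011) ≈ 0.003. Adjusting to match 0.05 gives s ≈ 11.80.
So α = 0.11·11.80 ≈ 1.30, β = 0.89·11.80 ≈ 10.50.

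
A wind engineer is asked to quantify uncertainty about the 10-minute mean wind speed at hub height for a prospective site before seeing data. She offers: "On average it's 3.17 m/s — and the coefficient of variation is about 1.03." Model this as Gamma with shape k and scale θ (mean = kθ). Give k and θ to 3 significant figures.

For Gamma(k, scale θ): mean = kθ, variance = kθ², so CV = 1/√k.
CV = 1.03, hence k = 1/CV² = 0.943.
Then θ = mean/k = 3.17/0.943 = 3.36.

k ≈ 0.943, θ ≈ 3.36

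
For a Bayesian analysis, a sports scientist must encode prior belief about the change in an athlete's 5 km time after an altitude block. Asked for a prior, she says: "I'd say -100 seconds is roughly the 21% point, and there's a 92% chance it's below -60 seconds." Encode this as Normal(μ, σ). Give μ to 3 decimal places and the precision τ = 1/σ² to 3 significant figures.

The p-quantile of Normal(μ,σ) is μ + z_p·σ, with z_{0.21} = -0.8064 and z_{0.92} = 1.405.
Eliminate σ: μ = (z₂·x₁ − z₁·x₂)/(z₂ − z₁) = (1.405·-100 − (-0.8064)·-60)/2.211 = -85.414.
Then σ = (x₂ − x₁)/(z₂ − z₁) = (-60 − -100)/2.211 = 18.087.
Precision τ = 1/σ² = 1/18.09² = 0.00306.

μ = -85.414, τ = 0.00306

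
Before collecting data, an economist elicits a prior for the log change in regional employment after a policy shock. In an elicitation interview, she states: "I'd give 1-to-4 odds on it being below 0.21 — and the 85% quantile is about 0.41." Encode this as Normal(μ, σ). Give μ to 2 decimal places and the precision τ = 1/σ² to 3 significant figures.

μ = 0.30, τ = 88.2

For Normal(μ,σ), the p-quantile is μ + z_p·σ. Here z_{0.2} = -0.8416, z_{0.85} = 1.036.
So 0.21 = μ − 0.8416σ and 0.41 = μ + 1.036σ.
Subtracting: σ = (0.41 − 0.21)/(1.036 − (-0.8416)) = 0.11.
Then μ = 0.21 − (-0.8416)·0.11 = 0.30.
Precision τ = 1/σ² = 1/0.1065² = 88.2.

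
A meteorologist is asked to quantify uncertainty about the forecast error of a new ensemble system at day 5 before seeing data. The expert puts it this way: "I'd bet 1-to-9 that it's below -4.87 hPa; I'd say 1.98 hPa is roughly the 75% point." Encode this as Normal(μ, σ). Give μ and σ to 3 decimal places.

The p-quantile of Normal(μ,σ) is μ + z_p·σ, with z_{0.1} = -1.282 and z_{0.75} = 0.6745.
Eliminate σ: μ = (z₂·x₁ − z₁·x₂)/(z₂ − z₁) = (0.6745·-4.87 − (-1.282)·1.98)/1.956 = -0.382.
Then σ = (x₂ − x₁)/(z₂ − z₁) = (1.98 − -4.87)/1.956 = 3.502.

μ = -0.382, σ = 3.502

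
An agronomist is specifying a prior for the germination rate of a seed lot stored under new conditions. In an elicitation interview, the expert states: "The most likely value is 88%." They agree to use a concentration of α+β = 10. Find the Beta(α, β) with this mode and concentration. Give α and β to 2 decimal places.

α = 8.04, β = 1.96

For α,β > 1 the Beta mode is (α−1)/(α+β−2). With α+β = 10, the mode is (α−1)/8.
Set (α−1)/8 = 0.88 → α = 1 + 0.88·8 = 8.04.
β = 10 − α = 1.96.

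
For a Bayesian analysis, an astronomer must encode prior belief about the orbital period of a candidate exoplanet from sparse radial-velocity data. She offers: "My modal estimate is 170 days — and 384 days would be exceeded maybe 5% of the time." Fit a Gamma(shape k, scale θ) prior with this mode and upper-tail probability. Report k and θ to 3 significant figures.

Gamma(k,θ) with k>1 has mode (k−1)θ, so θ = 170/(k−1).
Need P(X < 384) = 0.95 with θ tied to k this way. Start at k = 2, θ = 170: P(X<384) ≈ 0.660.
Too low — raise k to concentrate. Iterating converges to k ≈ 5.13.
Then θ = 170/(5.13−1) ≈ 41.1.

k ≈ 5.13, θ ≈ 41.1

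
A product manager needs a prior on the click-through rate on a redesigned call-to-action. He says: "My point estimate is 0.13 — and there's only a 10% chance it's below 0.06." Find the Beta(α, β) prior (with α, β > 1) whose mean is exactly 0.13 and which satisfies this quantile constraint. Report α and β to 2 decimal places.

α ≈ 4.01, β ≈ 26.85

With mean 0.13 fixed, write α = 0.13s, β = 0.87s where s = α+β.
Need P(θ < 0.06) = 0.1 under Beta(0.13s, 0.87s). Normal approximation: (q−m)/√(m(1−m)/s) ≈ z_{0.1} = -1.28, so s ≈ 0.13·0.87·(-1.28)²/(0.06−0.13)² = 37.9.
At s = 37.9: P(θ<0.06) ≈ 0.073. Adjusting to match 0.1 gives s ≈ 30.86.
So α = 0.13·30.86 ≈ 4.01, β = 0.87·30.86 ≈ 26.85.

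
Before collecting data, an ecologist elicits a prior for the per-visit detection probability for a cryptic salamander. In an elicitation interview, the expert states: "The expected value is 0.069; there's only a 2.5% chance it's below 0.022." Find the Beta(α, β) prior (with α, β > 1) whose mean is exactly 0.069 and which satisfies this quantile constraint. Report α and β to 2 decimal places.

α ≈ 4.67, β ≈ 63.03

With mean 0.069 fixed, write α = 0.069s, β = 0.931s where s = α+β.
Need P(θ < 0.022) = 0.025 under Beta(0.069s, 0.931s). Normal approximation: (q−m)/√(m(1−m)/s) ≈ z_{0.025} = -1.96, so s ≈ 0.069·0.931·(-1.96)²/(0.022−0.069)² = 111.7.
At s = 111.7: P(θ<0.022) ≈ 0.005. Adjusting to match 0.025 gives s ≈ 67.71.
So α = 0.069·67.71 ≈ 4.67, β = 0.931·67.71 ≈ 63.03.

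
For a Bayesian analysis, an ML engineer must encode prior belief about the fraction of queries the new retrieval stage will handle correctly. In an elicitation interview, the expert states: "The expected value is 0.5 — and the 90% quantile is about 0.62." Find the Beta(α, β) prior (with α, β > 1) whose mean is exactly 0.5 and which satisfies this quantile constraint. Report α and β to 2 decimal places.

With mean 0.5 fixed, write α = 0.5s, β = 0.5s where s = α+β.
Need P(θ < 0.62) = 0.9 under Beta(0.5s, 0.5s). Normal approximation: (q−m)/√(m(1−m)/s) ≈ z_{0.9} = 1.28, so s ≈ 0.5·0.5·(1.28)²/(0.62−0.5)² = 28.5.
At s = 28.5: P(θ<0.62) ≈ 0.901. Adjusting to match 0.9 gives s ≈ 28.18.
So α = 0.5·28.18 ≈ 14.09, β = 0.5·28.18 ≈ 14.09.

α ≈ 14.09, β ≈ 14.09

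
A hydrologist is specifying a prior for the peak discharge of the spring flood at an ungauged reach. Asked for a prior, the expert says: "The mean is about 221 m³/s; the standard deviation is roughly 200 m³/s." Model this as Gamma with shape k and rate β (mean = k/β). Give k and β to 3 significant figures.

For Gamma(k, rate β): mean = k/β, variance = k/β², so CV = 1/√k.
CV = SD/mean = 200/221 = 0.905, hence k = 1/CV² = 1.22.
Then β = k/mean = 1.22/221 = 0.00552.

k ≈ 1.22, β ≈ 0.00552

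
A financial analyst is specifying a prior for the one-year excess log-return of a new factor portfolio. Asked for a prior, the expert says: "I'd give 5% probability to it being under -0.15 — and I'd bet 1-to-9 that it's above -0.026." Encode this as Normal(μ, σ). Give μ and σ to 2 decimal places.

For Normal(μ,σ), the p-quantile is μ + z_p·σ. Here z_{0.05} = -1.645, z_{0.9} = 1.282.
So -0.15 = μ − 1.645σ and -0.026 = μ + 1.282σ.
Subtracting: σ = (-0.026 − -0.15)/(1.282 − (-1.645)) = 0.04.
Then μ = -0.15 − (-1.645)·0.04 = -0.08.

μ = -0.08, σ = 0.04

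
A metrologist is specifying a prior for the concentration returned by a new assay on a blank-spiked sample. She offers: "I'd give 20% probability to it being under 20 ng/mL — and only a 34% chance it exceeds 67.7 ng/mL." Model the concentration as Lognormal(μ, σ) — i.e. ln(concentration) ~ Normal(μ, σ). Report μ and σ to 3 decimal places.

μ ≈ 3.814, σ ≈ 0.972

If T ~ Lognormal(μ,σ) then ln T ~ Normal(μ,σ), so the p-quantile of ln T is μ + z_p·σ.
ln(20) = 2.996 and ln(67.7) = 4.215; z_{0.2} = -0.8416, z_{0.66} = 0.4125.
σ = (4.215 − 2.996)/(0.4125 − (-0.8416)) = 0.972.
μ = 2.996 − (-0.8416)·0.972 = 3.814.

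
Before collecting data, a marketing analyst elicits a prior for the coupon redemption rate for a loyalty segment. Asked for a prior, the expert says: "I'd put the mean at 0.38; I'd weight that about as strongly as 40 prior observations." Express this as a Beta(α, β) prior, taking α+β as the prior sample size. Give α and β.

α = 15.2, β = 24.8

Under the effective-sample-size interpretation, Beta(α, β) has prior mean α/(α+β) and prior sample size α+β.
So α+β = 40 and α/(α+β) = 0.38, giving α = 0.38·40 = 15.2 and β = 40 − 15.2 = 24.8.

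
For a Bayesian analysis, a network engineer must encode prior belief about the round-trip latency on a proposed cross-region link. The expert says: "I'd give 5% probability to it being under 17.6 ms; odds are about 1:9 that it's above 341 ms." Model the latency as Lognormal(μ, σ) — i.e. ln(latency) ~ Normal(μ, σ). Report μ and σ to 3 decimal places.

If T ~ Lognormal(μ,σ) then ln T ~ Normal(μ,σ), so the p-quantile of ln T is μ + z_p·σ.
ln(17.6) = 2.868 and ln(341) = 5.832; z_{0.05} = -1.645, z_{0.9} = 1.282.
σ = (5.832 − 2.868)/(1.282 − (-1.645)) = 1.013.
μ = 2.868 − (-1.645)·1.013 = 4.534.

μ ≈ 4.534, σ ≈ 1.013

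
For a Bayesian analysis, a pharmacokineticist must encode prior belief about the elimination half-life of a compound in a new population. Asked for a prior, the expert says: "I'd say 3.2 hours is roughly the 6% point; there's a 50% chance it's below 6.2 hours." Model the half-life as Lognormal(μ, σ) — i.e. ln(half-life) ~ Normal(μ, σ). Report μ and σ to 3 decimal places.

μ ≈ 1.825, σ ≈ 0.425

If T ~ Lognormal(μ,σ) then ln T ~ Normal(μ,σ), so the p-quantile of ln T is μ + z_p·σ.
ln(3.2) = 1.163 and ln(6.2) = 1.825; z_{0.06} = -1.555, z_{0.5} = 0.
σ = (1.825 − 1.163)/(0 − (-1.555)) = 0.425.
μ = 1.163 − (-1.555)·0.425 = 1.825.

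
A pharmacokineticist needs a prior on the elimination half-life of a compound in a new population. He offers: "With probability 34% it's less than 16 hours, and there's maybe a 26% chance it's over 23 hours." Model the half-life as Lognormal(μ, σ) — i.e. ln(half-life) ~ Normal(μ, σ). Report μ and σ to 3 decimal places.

If T ~ Lognormal(μ,σ) then ln T ~ Normal(μ,σ), so the p-quantile of ln T is μ + z_p·σ.
ln(16) = 2.773 and ln(23) = 3.135; z_{0.34} = -0.4125, z_{0.74} = 0.6433.
σ = (3.135 − 2.773)/(0.6433 − (-0.4125)) = 0.344.
μ = 2.773 − (-0.4125)·0.344 = 2.914.

μ ≈ 2.914, σ ≈ 0.344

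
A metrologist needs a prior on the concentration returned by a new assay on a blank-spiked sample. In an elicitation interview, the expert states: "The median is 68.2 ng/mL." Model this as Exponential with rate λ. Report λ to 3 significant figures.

Exponential median = ln 2 / λ, so λ = ln 2 / 68.2 = 0.0102.

λ ≈ 0.0102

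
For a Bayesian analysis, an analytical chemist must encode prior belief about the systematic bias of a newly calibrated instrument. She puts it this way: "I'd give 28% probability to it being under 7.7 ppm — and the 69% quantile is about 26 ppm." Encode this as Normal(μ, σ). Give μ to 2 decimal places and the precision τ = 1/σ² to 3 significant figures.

For Normal(μ,σ), the p-quantile is μ + z_p·σ. Here z_{0.28} = -0.5828, z_{0.69} = 0.4959.
So 7.7 = μ − 0.5828σ and 26 = μ + 0.4959σ.
Subtracting: σ = (26 − 7.7)/(0.4959 − (-0.5828)) = 16.96.
Then μ = 7.7 − (-0.5828)·16.96 = 17.59.
Precision τ = 1/σ² = 1/16.96² = 0.00347.

μ = 17.59, τ = 0.00347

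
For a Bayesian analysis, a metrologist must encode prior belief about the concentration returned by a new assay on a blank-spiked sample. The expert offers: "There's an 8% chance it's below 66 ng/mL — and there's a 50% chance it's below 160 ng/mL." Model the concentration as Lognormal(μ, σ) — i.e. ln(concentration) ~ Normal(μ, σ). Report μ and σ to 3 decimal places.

μ ≈ 5.075, σ ≈ 0.630

If T ~ Lognormal(μ,σ) then ln T ~ Normal(μ,σ), so the p-quantile of ln T is μ + z_p·σ.
ln(66) = 4.19 and ln(160) = 5.075; z_{0.08} = -1.405, z_{0.5} = 0.
σ = (5.075 − 4.19)/(0 − (-1.405)) = 0.630.
μ = 4.19 − (-1.405)·0.630 = 5.075.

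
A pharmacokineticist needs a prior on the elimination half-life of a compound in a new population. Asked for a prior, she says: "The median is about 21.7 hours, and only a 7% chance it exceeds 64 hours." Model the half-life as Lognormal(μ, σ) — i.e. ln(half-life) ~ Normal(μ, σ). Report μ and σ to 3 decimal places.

If T ~ Lognormal(μ,σ) then ln T ~ Normal(μ,σ), so the p-quantile of ln T is μ + z_p·σ.
ln(21.7) = 3.077 and ln(64) = 4.159; z_{0.5} = 0, z_{0.93} = 1.476.
σ = (4.159 − 3.077)/(1.476 − (0)) = 0.733.
μ = 3.077 − (0)·0.733 = 3.077.

μ ≈ 3.077, σ ≈ 0.733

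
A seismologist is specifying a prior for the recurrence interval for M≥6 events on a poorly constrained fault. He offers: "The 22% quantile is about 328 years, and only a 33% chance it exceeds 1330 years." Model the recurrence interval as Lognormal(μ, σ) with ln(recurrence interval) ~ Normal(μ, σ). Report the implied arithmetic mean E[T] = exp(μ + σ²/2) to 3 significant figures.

E[T] ≈ 1560 years

If T ~ Lognormal(μ,σ) then ln T ~ Normal(μ,σ), so the p-quantile of ln T is μ + z_p·σ.
ln(328) = 5.793 and ln(1330) = 7.193; z_{0.22} = -0.7722, z_{0.67} = 0.4399.
σ = (7.193 − 5.793)/(0.4399 − (-0.7722)) = 1.155.
μ = 5.793 − (-0.7722)·1.155 = 6.685.
E[T] = exp(μ + σ²/2) = exp(6.685 + 0.6670) = 1560 years.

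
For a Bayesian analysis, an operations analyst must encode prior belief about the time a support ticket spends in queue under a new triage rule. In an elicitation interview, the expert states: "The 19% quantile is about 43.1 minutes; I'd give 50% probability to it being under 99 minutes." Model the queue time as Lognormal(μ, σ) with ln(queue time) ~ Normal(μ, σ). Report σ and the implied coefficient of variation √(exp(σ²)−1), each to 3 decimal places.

σ ≈ 0.947, CV ≈ 1.205

If T ~ Lognormal(μ,σ) then ln T ~ Normal(μ,σ), so the p-quantile of ln T is μ + z_p·σ.
ln(43.1) = 3.764 and ln(99) = 4.595; z_{0.19} = -0.8779, z_{0.5} = 0.
σ = (4.595 − 3.764)/(0 − (-0.8779)) = 0.947.
μ = 3.764 − (-0.8779)·0.947 = 4.595.
CV = √(exp(σ²)−1) = √(exp(0.8973)−1) = 1.205.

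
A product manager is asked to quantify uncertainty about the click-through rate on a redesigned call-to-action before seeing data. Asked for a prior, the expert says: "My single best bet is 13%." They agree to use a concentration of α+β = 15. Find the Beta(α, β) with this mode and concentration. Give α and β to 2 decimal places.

For α,β > 1 the Beta mode is (α−1)/(α+β−2). With α+β = 15, the mode is (α−1)/13.
Set (α−1)/13 = 0.13 → α = 1 + 0.13·13 = 2.69.
β = 15 − α = 12.31.

α = 2.69, β = 12.31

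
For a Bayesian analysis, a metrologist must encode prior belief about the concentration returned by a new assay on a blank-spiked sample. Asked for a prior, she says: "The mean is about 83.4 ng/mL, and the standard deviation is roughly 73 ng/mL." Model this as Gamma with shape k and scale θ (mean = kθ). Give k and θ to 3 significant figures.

k ≈ 1.31, θ ≈ 63.9

For Gamma(k, scale θ): mean = kθ, variance = kθ², so CV = 1/√k.
CV = SD/mean = 73/83.4 = 0.8753, hence k = 1/CV² = 1.31.
Then θ = mean/k = 83.4/1.31 = 63.9.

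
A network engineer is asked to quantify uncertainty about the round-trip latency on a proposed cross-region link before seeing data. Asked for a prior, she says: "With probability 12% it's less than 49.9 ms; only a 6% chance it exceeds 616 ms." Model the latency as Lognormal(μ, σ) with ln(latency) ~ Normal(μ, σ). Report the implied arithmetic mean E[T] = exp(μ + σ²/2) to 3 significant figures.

E[T] ≈ 225 ms

If T ~ Lognormal(μ,σ) then ln T ~ Normal(μ,σ), so the p-quantile of ln T is μ + z_p·σ.
ln(49.9) = 3.91 and ln(616) = 6.423; z_{0.12} = -1.175, z_{0.94} = 1.555.
σ = (6.423 − 3.91)/(1.555 − (-1.175)) = 0.921.
μ = 3.91 − (-1.175)·0.921 = 4.992.
E[T] = exp(μ + σ²/2) = exp(4.992 + 0.4238) = 225 ms.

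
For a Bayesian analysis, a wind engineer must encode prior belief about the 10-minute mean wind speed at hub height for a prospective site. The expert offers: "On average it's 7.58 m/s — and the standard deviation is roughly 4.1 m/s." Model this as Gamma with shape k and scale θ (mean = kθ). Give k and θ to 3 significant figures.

k ≈ 3.42, θ ≈ 2.22

For Gamma(k, scale θ): mean = kθ, variance = kθ², so CV = 1/√k.
CV = SD/mean = 4.1/7.58 = 0.5409, hence k = 1/CV² = 3.42.
Then θ = mean/k = 7.58/3.42 = 2.22.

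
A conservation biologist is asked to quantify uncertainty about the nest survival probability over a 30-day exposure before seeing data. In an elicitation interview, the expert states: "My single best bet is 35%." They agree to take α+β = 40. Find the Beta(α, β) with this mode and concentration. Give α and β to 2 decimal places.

α = 14.30, β = 25.70

For α,β > 1 the Beta mode is (α−1)/(α+β−2). With α+β = 40, the mode is (α−1)/38.
Set (α−1)/38 = 0.35 → α = 1 + 0.35·38 = 14.30.
β = 40 − α = 25.70.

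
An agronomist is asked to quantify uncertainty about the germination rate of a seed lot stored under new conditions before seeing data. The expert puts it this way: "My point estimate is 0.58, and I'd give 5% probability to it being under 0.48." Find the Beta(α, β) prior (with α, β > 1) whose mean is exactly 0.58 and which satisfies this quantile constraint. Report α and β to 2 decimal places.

With mean 0.58 fixed, write α = 0.58s, β = 0.42s where s = α+β.
Need P(θ < 0.48) = 0.05 under Beta(0.58s, 0.42s). Normal approximation: (q−m)/√(m(1−m)/s) ≈ z_{0.05} = -1.64, so s ≈ 0.58·0.42·(-1.64)²/(0.48−0.58)² = 65.9.
At s = 65.9: P(θ<0.48) ≈ 0.051. Adjusting to match 0.05 gives s ≈ 66.86.
So α = 0.58·66.86 ≈ 38.78, β = 0.42·66.86 ≈ 28.08.

α ≈ 38.78, β ≈ 28.08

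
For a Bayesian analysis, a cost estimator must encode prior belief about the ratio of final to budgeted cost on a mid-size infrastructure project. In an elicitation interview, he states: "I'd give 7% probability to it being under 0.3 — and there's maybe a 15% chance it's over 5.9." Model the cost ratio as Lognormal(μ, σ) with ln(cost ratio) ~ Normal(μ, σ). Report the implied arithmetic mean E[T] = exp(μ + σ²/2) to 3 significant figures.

If T ~ Lognormal(μ,σ) then ln T ~ Normal(μ,σ), so the p-quantile of ln T is μ + z_p·σ.
ln(0.3) = -1.204 and ln(5.9) = 1.775; z_{0.07} = -1.476, z_{0.85} = 1.036.
σ = (1.775 − -1.204)/(1.036 − (-1.476)) = 1.186.
μ = -1.204 − (-1.476)·1.186 = 0.546.
E[T] = exp(μ + σ²/2) = exp(0.546 + 0.7030) = 3.49.

E[T] ≈ 3.49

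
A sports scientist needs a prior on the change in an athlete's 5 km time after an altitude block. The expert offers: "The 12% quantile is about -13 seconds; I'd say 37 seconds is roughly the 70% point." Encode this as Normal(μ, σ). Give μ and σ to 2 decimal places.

μ = 21.57, σ = 29.42

For Normal(μ,σ), the p-quantile is μ + z_p·σ. Here z_{0.12} = -1.175, z_{0.7} = 0.5244.
So -13 = μ − 1.175σ and 37 = μ + 0.5244σ.
Subtracting: σ = (37 − -13)/(0.5244 − (-1.175)) = 29.42.
Then μ = -13 − (-1.175)·29.42 = 21.57.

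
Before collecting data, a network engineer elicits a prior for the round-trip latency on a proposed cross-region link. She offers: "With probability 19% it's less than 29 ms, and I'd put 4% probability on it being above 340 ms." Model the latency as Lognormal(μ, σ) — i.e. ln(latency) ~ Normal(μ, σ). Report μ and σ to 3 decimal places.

μ ≈ 4.189, σ ≈ 0.936

If T ~ Lognormal(μ,σ) then ln T ~ Normal(μ,σ), so the p-quantile of ln T is μ + z_p·σ.
ln(29) = 3.367 and ln(340) = 5.829; z_{0.19} = -0.8779, z_{0.96} = 1.751.
σ = (5.829 − 3.367)/(1.751 − (-0.8779)) = 0.936.
μ = 3.367 − (-0.8779)·0.936 = 4.189.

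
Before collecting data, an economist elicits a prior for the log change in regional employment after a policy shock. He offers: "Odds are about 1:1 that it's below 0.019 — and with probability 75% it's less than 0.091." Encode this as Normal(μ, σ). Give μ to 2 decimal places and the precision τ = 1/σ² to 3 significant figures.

The p-quantile of Normal(μ,σ) is μ + z_p·σ, with z_{0.5} = 0 and z_{0.75} = 0.6745.
Eliminate σ: μ = (z₂·x₁ − z₁·x₂)/(z₂ − z₁) = (0.6745·0.019 − (0)·0.091)/0.6745 = 0.02.
Then σ = (x₂ − x₁)/(z₂ − z₁) = (0.091 − 0.019)/0.6745 = 0.11.
Precision τ = 1/σ² = 1/0.1067² = 87.8.

μ = 0.02, τ = 87.8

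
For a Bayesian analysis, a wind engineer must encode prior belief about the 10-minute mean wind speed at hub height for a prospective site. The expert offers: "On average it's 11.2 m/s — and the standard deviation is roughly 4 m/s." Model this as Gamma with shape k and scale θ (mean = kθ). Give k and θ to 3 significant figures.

For Gamma(k, scale θ): mean = kθ, variance = kθ², so CV = 1/√k.
CV = SD/mean = 4/11.2 = 0.3571, hence k = 1/CV² = 7.84.
Then θ = mean/k = 11.2/7.84 = 1.43.

k ≈ 7.84, θ ≈ 1.43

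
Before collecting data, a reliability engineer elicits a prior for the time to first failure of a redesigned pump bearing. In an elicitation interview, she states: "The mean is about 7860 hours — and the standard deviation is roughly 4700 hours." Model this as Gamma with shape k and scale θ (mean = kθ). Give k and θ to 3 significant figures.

k ≈ 2.8, θ ≈ 2810

For Gamma(k, scale θ): mean = kθ, variance = kθ², so CV = 1/√k.
CV = SD/mean = 4700/7860 = 0.598, hence k = 1/CV² = 2.8.
Then θ = mean/k = 7860/2.8 = 2810.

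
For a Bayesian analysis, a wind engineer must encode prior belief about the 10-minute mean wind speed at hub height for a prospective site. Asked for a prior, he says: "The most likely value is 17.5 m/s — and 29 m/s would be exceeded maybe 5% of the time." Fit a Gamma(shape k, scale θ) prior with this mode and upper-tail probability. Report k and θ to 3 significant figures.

Gamma(k,θ) with k>1 has mode (k−1)θ, so θ = 17.5/(k−1).
Need P(X < 29) = 0.95 with θ tied to k this way. Start at k = 2, θ = 17.5: P(X<29) ≈ 0.493.
Too low — raise k to concentrate. Iterating converges to k ≈ 11.9.
Then θ = 17.5/(11.9−1) ≈ 1.6.

k ≈ 11.9, θ ≈ 1.6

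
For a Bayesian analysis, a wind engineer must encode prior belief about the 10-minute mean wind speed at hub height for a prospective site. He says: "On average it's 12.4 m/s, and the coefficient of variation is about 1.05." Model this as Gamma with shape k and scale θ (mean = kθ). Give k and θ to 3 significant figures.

For Gamma(k, scale θ): mean = kθ, variance = kθ², so CV = 1/√k.
CV = 1.05, hence k = 1/CV² = 0.907.
Then θ = mean/k = 12.4/0.907 = 13.7.

k ≈ 0.907, θ ≈ 13.7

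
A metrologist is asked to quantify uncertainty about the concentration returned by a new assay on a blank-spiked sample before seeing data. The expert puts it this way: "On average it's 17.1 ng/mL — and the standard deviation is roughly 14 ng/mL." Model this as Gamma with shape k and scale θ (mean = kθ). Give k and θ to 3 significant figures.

For Gamma(k, scale θ): mean = kθ, variance = kθ², so CV = 1/√k.
CV = SD/mean = 14/17.1 = 0.8187, hence k = 1/CV² = 1.49.
Then θ = mean/k = 17.1/1.49 = 11.5.

k ≈ 1.49, θ ≈ 11.5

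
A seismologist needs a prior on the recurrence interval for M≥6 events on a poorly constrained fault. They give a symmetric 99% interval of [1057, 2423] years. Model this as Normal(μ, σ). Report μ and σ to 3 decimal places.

A symmetric 99% interval runs μ ± z·σ with z = 2.576.
Half-width = 683, so σ = 683/2.576 = 265.157.
μ is the interval midpoint, 1740.000.

μ = 1740.000, σ = 265.157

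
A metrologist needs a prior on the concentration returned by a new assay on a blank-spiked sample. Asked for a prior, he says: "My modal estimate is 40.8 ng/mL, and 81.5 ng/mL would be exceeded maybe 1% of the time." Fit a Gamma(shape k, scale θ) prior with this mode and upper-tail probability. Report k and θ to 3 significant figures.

k ≈ 11.3, θ ≈ 3.98

Gamma(k,θ) with k>1 has mode (k−1)θ, so θ = 40.8/(k−1).
Need P(X < 81.5) = 0.99 with θ tied to k this way. Start at k = 2, θ = 40.8: P(X<81.5) ≈ 0.593.
Too low — raise k to concentrate. Iterating converges to k ≈ 11.3.
Then θ = 40.8/(11.3−1) ≈ 3.98.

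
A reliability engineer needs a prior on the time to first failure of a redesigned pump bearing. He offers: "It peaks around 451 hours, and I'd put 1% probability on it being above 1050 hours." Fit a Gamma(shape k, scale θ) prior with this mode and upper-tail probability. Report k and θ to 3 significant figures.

k ≈ 7.67, θ ≈ 67.6

Gamma(k,θ) with k>1 has mode (k−1)θ, so θ = 451/(k−1).
Need P(X < 1050) = 0.99 with θ tied to k this way. Start at k = 2, θ = 451: P(X<1050) ≈ 0.676.
Too low — raise k to concentrate. Iterating converges to k ≈ 7.67.
Then θ = 451/(7.67−1) ≈ 67.6.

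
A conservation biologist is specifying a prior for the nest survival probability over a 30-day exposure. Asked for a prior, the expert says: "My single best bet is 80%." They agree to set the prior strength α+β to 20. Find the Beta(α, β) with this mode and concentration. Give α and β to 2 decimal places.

For α,β > 1 the Beta mode is (α−1)/(α+β−2). With α+β = 20, the mode is (α−1)/18.
Set (α−1)/18 = 0.8 → α = 1 + 0.8·18 = 15.40.
β = 20 − α = 4.60.

α = 15.40, β = 4.60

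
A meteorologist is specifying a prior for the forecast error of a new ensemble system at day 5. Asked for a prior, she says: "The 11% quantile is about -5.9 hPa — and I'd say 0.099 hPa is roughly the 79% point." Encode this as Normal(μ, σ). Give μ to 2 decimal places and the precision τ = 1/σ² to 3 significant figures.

μ = -2.28, τ = 0.115

For Normal(μ,σ), the p-quantile is μ + z_p·σ. Here z_{0.11} = -1.227, z_{0.79} = 0.8064.
So -5.9 = μ − 1.227σ and 0.099 = μ + 0.8064σ.
Subtracting: σ = (0.099 − -5.9)/(0.8064 − (-1.227)) = 2.95.
Then μ = -5.9 − (-1.227)·2.95 = -2.28.
Precision τ = 1/σ² = 1/2.951² = 0.115.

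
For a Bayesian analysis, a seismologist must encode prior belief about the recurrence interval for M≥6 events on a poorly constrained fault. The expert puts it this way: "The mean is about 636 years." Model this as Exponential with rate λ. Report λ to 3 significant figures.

λ ≈ 0.00157

Exponential mean = 1/λ, so λ = 1/636.0 = 0.00157.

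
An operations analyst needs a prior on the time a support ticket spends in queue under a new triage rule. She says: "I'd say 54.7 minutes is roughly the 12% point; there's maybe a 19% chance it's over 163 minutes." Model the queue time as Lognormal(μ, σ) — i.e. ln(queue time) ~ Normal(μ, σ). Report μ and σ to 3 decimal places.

If T ~ Lognormal(μ,σ) then ln T ~ Normal(μ,σ), so the p-quantile of ln T is μ + z_p·σ.
ln(54.7) = 4.002 and ln(163) = 5.094; z_{0.12} = -1.175, z_{0.81} = 0.8779.
σ = (5.094 − 4.002)/(0.8779 − (-1.175)) = 0.532.
μ = 4.002 − (-1.175)·0.532 = 4.627.

μ ≈ 4.627, σ ≈ 0.532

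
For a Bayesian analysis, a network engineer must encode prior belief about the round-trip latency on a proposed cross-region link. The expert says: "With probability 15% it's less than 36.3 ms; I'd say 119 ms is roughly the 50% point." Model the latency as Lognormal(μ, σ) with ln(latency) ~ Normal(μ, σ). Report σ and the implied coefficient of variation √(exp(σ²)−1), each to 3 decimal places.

σ ≈ 1.146, CV ≈ 1.648

If T ~ Lognormal(μ,σ) then ln T ~ Normal(μ,σ), so the p-quantile of ln T is μ + z_p·σ.
ln(36.3) = 3.592 and ln(119) = 4.779; z_{0.15} = -1.036, z_{0.5} = 0.
σ = (4.779 − 3.592)/(0 − (-1.036)) = 1.146.
μ = 3.592 − (-1.036)·1.146 = 4.779.
CV = √(exp(σ²)−1) = √(exp(1.3123)−1) = 1.648.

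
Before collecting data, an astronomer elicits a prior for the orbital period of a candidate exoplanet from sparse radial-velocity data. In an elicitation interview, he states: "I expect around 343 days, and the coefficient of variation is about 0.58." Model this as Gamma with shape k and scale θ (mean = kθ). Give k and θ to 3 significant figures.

For Gamma(k, scale θ): mean = kθ, variance = kθ², so CV = 1/√k.
CV = 0.58, hence k = 1/CV² = 2.97.
Then θ = mean/k = 343/2.97 = 115.

k ≈ 2.97, θ ≈ 115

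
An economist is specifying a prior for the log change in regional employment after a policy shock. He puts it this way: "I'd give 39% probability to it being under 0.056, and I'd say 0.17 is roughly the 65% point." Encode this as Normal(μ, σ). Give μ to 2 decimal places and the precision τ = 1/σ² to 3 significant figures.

For Normal(μ,σ), the p-quantile is μ + z_p·σ. Here z_{0.39} = -0.2793, z_{0.65} = 0.3853.
So 0.056 = μ − 0.2793σ and 0.17 = μ + 0.3853σ.
Subtracting: σ = (0.17 − 0.056)/(0.3853 − (-0.2793)) = 0.17.
Then μ = 0.056 − (-0.2793)·0.17 = 0.10.
Precision τ = 1/σ² = 1/0.1715² = 34.

μ = 0.10, τ = 34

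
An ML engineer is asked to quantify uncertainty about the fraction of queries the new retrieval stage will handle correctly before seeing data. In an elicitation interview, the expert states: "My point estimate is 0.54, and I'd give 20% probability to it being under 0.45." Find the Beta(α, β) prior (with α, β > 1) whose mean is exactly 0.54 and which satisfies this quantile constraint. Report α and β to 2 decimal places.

With mean 0.54 fixed, write α = 0.54s, β = 0.46s where s = α+β.
Need P(θ < 0.45) = 0.2 under Beta(0.54s, 0.46s). Normal approximation: (q−m)/√(m(1−m)/s) ≈ z_{0.2} = -0.842, so s ≈ 0.54·0.46·(-0.842)²/(0.45−0.54)² = 21.7.
At s = 21.7: P(θ<0.45) ≈ 0.200. Adjusting to match 0.2 gives s ≈ 21.69.
So α = 0.54·21.69 ≈ 11.71, β = 0.46·21.69 ≈ 9.98.

α ≈ 11.71, β ≈ 9.98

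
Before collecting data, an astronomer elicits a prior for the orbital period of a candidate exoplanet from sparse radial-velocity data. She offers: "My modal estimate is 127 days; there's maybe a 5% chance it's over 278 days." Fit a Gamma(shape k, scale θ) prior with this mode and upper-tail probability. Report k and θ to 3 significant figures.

k ≈ 5.48, θ ≈ 28.3

Gamma(k,θ) with k>1 has mode (k−1)θ, so θ = 127/(k−1).
Need P(X < 278) = 0.95 with θ tied to k this way. Start at k = 2, θ = 127: P(X<278) ≈ 0.643.
Too low — raise k to concentrate. Iterating converges to k ≈ 5.48.
Then θ = 127/(5.48−1) ≈ 28.3.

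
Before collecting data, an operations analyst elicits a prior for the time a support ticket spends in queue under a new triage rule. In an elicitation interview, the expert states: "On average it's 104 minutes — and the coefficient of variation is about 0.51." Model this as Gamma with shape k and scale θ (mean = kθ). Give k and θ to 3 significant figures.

For Gamma(k, scale θ): mean = kθ, variance = kθ², so CV = 1/√k.
CV = 0.51, hence k = 1/CV² = 3.84.
Then θ = mean/k = 104/3.84 = 27.1.

k ≈ 3.84, θ ≈ 27.1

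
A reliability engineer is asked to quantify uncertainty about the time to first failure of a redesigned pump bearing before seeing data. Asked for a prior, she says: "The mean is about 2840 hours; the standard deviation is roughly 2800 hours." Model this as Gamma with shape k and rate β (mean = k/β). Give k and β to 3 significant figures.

k ≈ 1.03, β ≈ 0.000362

For Gamma(k, rate β): mean = k/β, variance = k/β², so CV = 1/√k.
CV = SD/mean = 2800/2840 = 0.9859, hence k = 1/CV² = 1.03.
Then β = k/mean = 1.03/2840 = 0.000362.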